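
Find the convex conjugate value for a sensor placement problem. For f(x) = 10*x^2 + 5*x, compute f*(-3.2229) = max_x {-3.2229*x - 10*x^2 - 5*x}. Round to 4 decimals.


f*(y) = sup_x {y*x - a*x^2 - b*x} = sup_x {(y-b)*x - a*x^2}
FOC: (y - b) - 2a*x = 0 => x* = (y - b)/(2a)
x* = (-3.2229 - 5)/(2*10) = -0.4111
f*(-3.2229) = (y-b)^2/(4a) = (-3.2229 - 5)^2/(4*10)
= 67.6161/40 = 1.6904


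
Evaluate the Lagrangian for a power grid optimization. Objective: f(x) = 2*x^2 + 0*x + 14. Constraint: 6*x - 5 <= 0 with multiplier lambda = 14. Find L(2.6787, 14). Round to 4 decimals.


Step 1: Evaluate f(x).
f(2.6787) = 2*2.6787^2 + 0*2.6787 + 14 = 28.3509
Step 2: Evaluate g(x).
g(2.6787) = 6*2.6787 - 5 = 11.0722
Step 3: Compute Lagrangian.
L = 28.3509 + 14*11.0722 = 183.3617


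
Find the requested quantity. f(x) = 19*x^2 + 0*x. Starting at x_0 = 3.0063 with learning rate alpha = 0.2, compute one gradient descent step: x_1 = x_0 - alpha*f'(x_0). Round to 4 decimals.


We compute the gradient at x_0 and apply the update.
f'(x) = 38*x + 0
f'(3.0063) = 38*3.0063 + 0 = 114.2394
x_1 = 3.0063 - 0.2*114.2394 = -19.8416


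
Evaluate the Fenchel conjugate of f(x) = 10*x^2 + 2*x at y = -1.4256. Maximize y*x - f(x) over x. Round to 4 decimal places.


f*(y) = sup_x {y*x - a*x^2 - b*x} = sup_x {(y-b)*x - a*x^2}
FOC: (y - b) - 2a*x = 0 => x* = (y - b)/(2a)
x* = (-1.4256 - 2)/(2*10) = -0.1713
f*(-1.4256) = (y-b)^2/(4a) = (-1.4256 - 2)^2/(4*10)
= 11.7347/40 = 0.2934


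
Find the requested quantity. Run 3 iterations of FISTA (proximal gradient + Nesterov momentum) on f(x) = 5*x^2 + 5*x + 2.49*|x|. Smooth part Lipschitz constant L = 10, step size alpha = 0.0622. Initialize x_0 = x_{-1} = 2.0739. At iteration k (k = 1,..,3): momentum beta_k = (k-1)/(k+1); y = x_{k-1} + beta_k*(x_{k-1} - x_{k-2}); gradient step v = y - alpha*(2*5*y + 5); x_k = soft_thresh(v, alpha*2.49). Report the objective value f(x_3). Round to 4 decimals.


FISTA on f(x) = 5*x^2 + 5*x + 2.49*|x|
L = 10, alpha = 0.0622
Iteration 1: beta = 0.0, y = 2.0739 + 0.0*(2.0739 - 2.0739) = 2.0739
  grad(y) = 25.739, v = y - alpha*grad = 0.4729
  prox(v) = soft_thresh(0.4729, 0.1549) = 0.3181
Iteration 2: beta = 0.3333, y = 0.3181 + 0.3333*(0.3181 - 2.0739) = -0.2672
  grad(y) = 2.3277, v = y - alpha*grad = -0.412
  prox(v) = soft_thresh(-0.412, 0.1549) = -0.2571
Iteration 3: beta = 0.5, y = -0.2571 + 0.5*(-0.2571 - 0.3181) = -0.5447
  grad(y) = -0.4473, v = y - alpha*grad = -0.5169
  prox(v) = soft_thresh(-0.5169, 0.1549) = -0.362
f(x_3) = 5*(-0.362)^2 + 5*(-0.362) + 2.49*|-0.362| = -0.2534


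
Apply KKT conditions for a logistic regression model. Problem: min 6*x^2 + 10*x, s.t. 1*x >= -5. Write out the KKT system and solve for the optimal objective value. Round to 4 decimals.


Step 1: Try lambda = 0 (constraint inactive).
Stationarity: 2*6*x + 10 = 0
x* = -10/(2*6) = -5/6 = -0.8333 (rounded; the exact value -5/6 is used below)
Check constraint: 1*-0.8333 = -0.8333 >= -5 -- satisfied.
Step 2: Compute optimal value.
f(x*) = 6*(-5/6)^2 + 10*(-5/6) = -4.1667


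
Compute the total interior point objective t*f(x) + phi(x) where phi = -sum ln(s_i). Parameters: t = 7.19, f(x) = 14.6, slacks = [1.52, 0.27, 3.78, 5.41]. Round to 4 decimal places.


Step 1: Compute log-barrier.
ln values: [0.4187, -1.3093, 1.3297, 1.6882]
phi = -(0.4187 - 1.3093 + 1.3297 + 1.6882) = -2.1274
Step 2: Compute augmented objective.
t*f(x) = 7.19*14.6 = 104.974
Total = 104.974 - 2.1274 = 102.8466


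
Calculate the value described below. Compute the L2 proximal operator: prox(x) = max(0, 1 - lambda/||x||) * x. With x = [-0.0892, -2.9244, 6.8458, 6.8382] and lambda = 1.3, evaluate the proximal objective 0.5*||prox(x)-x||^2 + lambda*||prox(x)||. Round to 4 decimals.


Step 1: Compute ||x||.
||x|| = 10.1087
Step 2: Compute scaling factor.
scale = max(0, 1 - 1.3/10.1087) = 0.8714
Step 3: prox(x) = [-0.0777, -2.5483, 5.9654, 5.9588]
||prox(x)|| = 8.8087
Step 4: Proximal objective.
0.5*||prox-x||^2 = 0.845
lambda*||prox|| = 11.4513
Total = 12.2963


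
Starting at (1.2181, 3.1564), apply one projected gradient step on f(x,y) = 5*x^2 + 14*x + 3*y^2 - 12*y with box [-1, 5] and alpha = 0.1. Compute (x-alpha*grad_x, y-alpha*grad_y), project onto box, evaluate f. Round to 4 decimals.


Step 1: Compute gradient at (1.2181, 3.1564).
grad_x = 2*5*1.2181 + 14 = 26.181
grad_y = 2*3*3.1564 - 12 = 6.9384
Step 2: Gradient step.
x_raw = 1.2181 - 0.1*26.181 = -1.4
y_raw = 3.1564 - 0.1*6.9384 = 2.4626
Step 3: Project onto [-1, 5].
x_proj = clip(-1.4) = -1.0
y_proj = clip(2.4626) = 2.4626
Step 4: Evaluate f.
f(-1.0, 2.4626) = -20.3581


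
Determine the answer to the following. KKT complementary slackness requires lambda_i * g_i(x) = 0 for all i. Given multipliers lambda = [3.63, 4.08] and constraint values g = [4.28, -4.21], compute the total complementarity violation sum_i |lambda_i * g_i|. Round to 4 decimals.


KKT complementary slackness check:
lambda_1 * g_1 = 3.63 * 4.28 = 15.5364
lambda_2 * g_2 = 4.08 * -4.21 = -17.1768
Total violation = 15.5364 + 17.1768 = 32.7132


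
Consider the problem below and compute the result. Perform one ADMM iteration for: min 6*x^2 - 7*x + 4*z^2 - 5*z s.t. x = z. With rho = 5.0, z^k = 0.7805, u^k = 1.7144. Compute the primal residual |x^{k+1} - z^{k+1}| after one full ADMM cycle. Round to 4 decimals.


ADMM iteration with rho = 5.0, z^k = 0.7805, u^k = 1.7144
Step 1: x-update.
Minimize 6*x^2 - 7*x + (5.0/2)*(x - 0.7805 + 1.7144)^2
FOC: (2*6 + 5.0)*x = 7 + 5.0*(0.7805 - 1.7144)
x^{k+1} = 0.1371
Step 2: z-update.
Minimize 4*z^2 - 5*z + (5.0/2)*(0.1371 - z + 1.7144)^2
FOC: (2*4 + 5.0)*z = 5 + 5.0*(0.1371 + 1.7144)
z^{k+1} = 1.0967
Step 3: u-update.
u^{k+1} = 1.7144 + 0.1371 - 1.0967 = 0.7548
Step 4: Primal residual = |0.1371 - 1.0967| = 0.9596


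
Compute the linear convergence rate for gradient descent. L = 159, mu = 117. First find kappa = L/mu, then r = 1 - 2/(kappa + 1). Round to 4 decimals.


Step 1: Compute the condition number.
kappa = L/mu = 159/117 = 1.359
Step 2: Compute the convergence rate.
r = 1 - 2/(kappa + 1) = 1 - 2*mu/(L + mu) = (L - mu)/(L + mu) = 42/276 = 0.1522


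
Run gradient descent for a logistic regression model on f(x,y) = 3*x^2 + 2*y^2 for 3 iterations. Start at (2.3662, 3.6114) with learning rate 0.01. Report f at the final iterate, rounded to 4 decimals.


Gradient descent on f(x,y) = 3*x^2 + 2*y^2.
Starting point: (2.3662, 3.6114), alpha = 0.01
Step 1: grad_x = 2*3*2.3662 = 14.1972, grad_y = 2*2*3.6114 = 14.4456
  x_1 = 2.3662 - 0.01*14.1972 = 2.2242
  y_1 = 3.6114 - 0.01*14.4456 = 3.4669
Step 2: grad_x = 2*3*2.2242 = 13.3454, grad_y = 2*2*3.4669 = 13.8678
  x_2 = 2.2242 - 0.01*13.3454 = 2.0908
  y_2 = 3.4669 - 0.01*13.8678 = 3.3283
Step 3: grad_x = 2*3*2.0908 = 12.5446, grad_y = 2*2*3.3283 = 13.3131
  x_3 = 2.0908 - 0.01*12.5446 = 1.9653
  y_3 = 3.3283 - 0.01*13.3131 = 3.1951
f(1.9653, 3.1951) = 3*1.9653^2 + 2*3.1951^2 = 32.0053


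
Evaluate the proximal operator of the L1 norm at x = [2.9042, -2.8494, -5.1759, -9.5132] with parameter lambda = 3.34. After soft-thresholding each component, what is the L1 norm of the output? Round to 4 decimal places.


Soft-thresholding with lambda = 3.34:
prox(2.9042) = sign(2.9042)*max(|2.9042| - 3.34, 0) = 0.0
prox(-2.8494) = sign(-2.8494)*max(|-2.8494| - 3.34, 0) = 0.0
prox(-5.1759) = sign(-5.1759)*max(|-5.1759| - 3.34, 0) = -1.8359
prox(-9.5132) = sign(-9.5132)*max(|-9.5132| - 3.34, 0) = -6.1732
prox(x) = [0.0, 0.0, -1.8359, -6.1732]
||prox(x)||_1 = 0.0 + 0.0 + 1.8359 + 6.1732 = 8.0091


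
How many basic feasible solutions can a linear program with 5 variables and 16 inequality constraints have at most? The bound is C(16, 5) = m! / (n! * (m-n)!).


Each vertex corresponds to some choice of n active constraints out of m, so the number of vertices is at most C(m, n) = m! / (n!(m-n)!).
m = 16, n = 5
Numerator: 16 * 15 * 14 * 13 * 12
Denominator: 5! = 120
C(16, 5) = 4368


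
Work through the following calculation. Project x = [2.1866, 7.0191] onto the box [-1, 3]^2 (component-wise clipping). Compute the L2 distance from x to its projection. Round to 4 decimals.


Project each component onto [-1, 3].
clip(2.1866) = 2.1866, clip(7.0191) = 3.0
Projection = [2.1866, 3.0]
Squared diffs: [0.0, 16.1532]
Distance = sqrt(16.1532) = 4.0191


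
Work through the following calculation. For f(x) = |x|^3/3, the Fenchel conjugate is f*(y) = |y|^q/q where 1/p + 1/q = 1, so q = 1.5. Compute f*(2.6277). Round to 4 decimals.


The conjugate exponent q satisfies 1/p + 1/q = 1.
p = 3, so q = 3/(3 - 1) = 1.5
|y|^q = 2.6277^1.5 = 4.2595
f*(2.6277) = 4.2595 / 1.5 = 2.8397


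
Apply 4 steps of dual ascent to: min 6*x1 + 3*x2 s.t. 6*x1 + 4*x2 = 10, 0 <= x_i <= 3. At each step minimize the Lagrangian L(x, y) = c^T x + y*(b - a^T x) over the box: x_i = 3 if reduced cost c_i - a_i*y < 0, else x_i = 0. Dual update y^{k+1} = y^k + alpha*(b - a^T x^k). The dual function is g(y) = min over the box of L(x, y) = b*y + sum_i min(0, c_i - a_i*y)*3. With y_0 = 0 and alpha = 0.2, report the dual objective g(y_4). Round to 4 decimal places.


Dual ascent for LP: min 6*x1 + 3*x2, 6*x1 + 4*x2 = 10, 0 <= x_i <= 3
Step 1: y^k = 0.0, reduced costs: (6.0, 3.0)
  x^k = (0.0, 0.0), subgradient = b - a^T x = 10.0
  y^{k+1} = 0.0 + 0.2*10.0 = 2.0
Step 2: y^k = 2.0, reduced costs: (-6.0, -5.0)
  x^k = (3.0, 3.0), subgradient = b - a^T x = -20.0
  y^{k+1} = 2.0 + 0.2*-20.0 = -2.0
Step 3: y^k = -2.0, reduced costs: (18.0, 11.0)
  x^k = (0.0, 0.0), subgradient = b - a^T x = 10.0
  y^{k+1} = -2.0 + 0.2*10.0 = 0.0
Step 4: y^k = 0.0, reduced costs: (6.0, 3.0)
  x^k = (0.0, 0.0), subgradient = b - a^T x = 10.0
  y^{k+1} = 0.0 + 0.2*10.0 = 2.0
Dual objective at y_4 = 2.0: reduced costs (-6.0, -5.0), box minimizer x = (3.0, 3.0)
g(y_4) = b*y + (c1 - a1*y)*x1 + (c2 - a2*y)*x2 = 10*2.0 + (-6.0)*3.0 + (-5.0)*3.0 = 20.0 - 18.0 - 15.0 = -13.0


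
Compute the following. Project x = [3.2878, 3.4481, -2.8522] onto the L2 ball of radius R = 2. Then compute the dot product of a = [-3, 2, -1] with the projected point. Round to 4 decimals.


Step 1: Compute ||x|| (intermediates to 6 decimals).
||x|| = sqrt(3.2878^2 + 3.4481^2 + (-2.8522)^2) = 5.552843
Step 2: Project.
Since ||x|| > R, scale = R/||x|| = 2/5.552843 = 0.360176, proj(x) = scale * x
proj(x) = [1.184187, 1.241923, -1.027294]
Step 3: Dot product.
a^T * proj(x) = -3*1.184187 + 2*1.241923 - 1*(-1.027294) = -0.0414


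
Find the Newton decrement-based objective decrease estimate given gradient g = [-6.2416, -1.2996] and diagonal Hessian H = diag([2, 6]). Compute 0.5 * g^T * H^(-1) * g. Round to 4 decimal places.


Step 1: H is diagonal, so H^(-1) * g = [-3.1208, -0.2166].
Step 2: g^T H^(-1) g = sum_i g_i^2 / H_ii
  = (-6.2416)^2/2 + (-1.2996)^2/6
  = 19.4788 + 0.2815 = 19.7603
Step 3: Objective decrease = 0.5 * g^T H^(-1) g = 9.8801


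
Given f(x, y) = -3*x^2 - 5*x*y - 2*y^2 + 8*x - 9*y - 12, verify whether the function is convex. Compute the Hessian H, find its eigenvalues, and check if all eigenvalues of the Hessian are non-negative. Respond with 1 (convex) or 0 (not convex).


The Hessian of f(x,y) = -3*x^2 - 5*x*y - 2*y^2 + 8*x - 9*y - 12 is:
H = [[-6, -5], [-5, -4]]
Trace = -6 - 4 = -10
Determinant = -6*-4 - (-5)^2 = -1
Discriminant = (-10)^2 - 4*-1 = 104.0
Eigenvalues: lambda_1 = -10.099, lambda_2 = 0.099
The function is not convex.

0


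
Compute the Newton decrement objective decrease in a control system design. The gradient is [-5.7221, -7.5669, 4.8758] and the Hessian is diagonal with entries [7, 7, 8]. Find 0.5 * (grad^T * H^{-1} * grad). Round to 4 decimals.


Step 1: H is diagonal, so H^(-1) * g = [-0.8174, -1.081, 0.6095].
Step 2: g^T H^(-1) g = sum_i g_i^2 / H_ii
  = (-5.7221)^2/7 + (-7.5669)^2/7 + (4.8758)^2/8
  = 4.6775 + 8.1797 + 2.9717 = 15.8289
Step 3: Objective decrease = 0.5 * g^T H^(-1) g = 7.9144


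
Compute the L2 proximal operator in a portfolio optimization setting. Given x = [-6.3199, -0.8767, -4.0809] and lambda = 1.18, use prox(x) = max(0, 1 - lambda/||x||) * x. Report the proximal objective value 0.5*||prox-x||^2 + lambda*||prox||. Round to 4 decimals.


Step 1: Compute ||x||.
||x|| = 7.5739
Step 2: Compute scaling factor.
scale = max(0, 1 - 1.18/7.5739) = 0.8442
Step 3: prox(x) = [-5.3353, -0.7401, -3.4451]
||prox(x)|| = 6.3939
Step 4: Proximal objective.
0.5*||prox-x||^2 = 0.6962
lambda*||prox|| = 7.5448
Total = 8.241


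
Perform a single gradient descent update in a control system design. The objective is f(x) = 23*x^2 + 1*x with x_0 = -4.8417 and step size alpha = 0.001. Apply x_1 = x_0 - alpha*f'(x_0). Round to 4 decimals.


We compute the gradient at x_0 and apply the update.
f'(x) = 46*x + 1
f'(-4.8417) = 46*-4.8417 + 1 = -221.7182
x_1 = -4.8417 - 0.001*-221.7182 = -4.62


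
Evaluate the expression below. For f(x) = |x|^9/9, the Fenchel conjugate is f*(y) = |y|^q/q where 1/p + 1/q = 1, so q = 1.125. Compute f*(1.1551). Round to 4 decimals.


The conjugate exponent q satisfies 1/p + 1/q = 1.
p = 9, so q = 9/(9 - 1) = 1.125
|y|^q = 1.1551^1.125 = 1.1761
f*(1.1551) = 1.1761 / 1.125 = 1.0454


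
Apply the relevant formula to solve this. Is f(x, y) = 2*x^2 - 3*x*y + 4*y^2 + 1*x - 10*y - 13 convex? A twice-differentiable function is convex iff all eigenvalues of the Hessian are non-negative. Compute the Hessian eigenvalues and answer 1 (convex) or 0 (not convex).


The Hessian of f(x,y) = 2*x^2 - 3*x*y + 4*y^2 + 1*x - 10*y - 13 is:
H = [[4, -3], [-3, 8]]
Trace = 4 + 8 = 12
Determinant = 4*8 - (-3)^2 = 23
Discriminant = (12)^2 - 4*23 = 52.0
Eigenvalues: lambda_1 = 2.3944, lambda_2 = 9.6056
The function is convex.

1


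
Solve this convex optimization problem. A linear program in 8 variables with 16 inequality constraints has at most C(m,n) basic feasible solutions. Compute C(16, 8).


Each vertex corresponds to some choice of n active constraints out of m, so the number of vertices is at most C(m, n) = m! / (n!(m-n)!).
m = 16, n = 8
Numerator: 16 * 15 * 14 * 13 * 12 * 11 * 10 * 9
Denominator: 8! = 40320
C(16, 8) = 12870


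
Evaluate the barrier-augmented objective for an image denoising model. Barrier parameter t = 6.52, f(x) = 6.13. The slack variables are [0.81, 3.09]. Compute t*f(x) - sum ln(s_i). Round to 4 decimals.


Step 1: Compute log-barrier.
ln values: [-0.2107, 1.1282]
phi = -(-0.2107 + 1.1282) = -0.9175
Step 2: Compute augmented objective.
t*f(x) = 6.52*6.13 = 39.9676
Total = 39.9676 - 0.9175 = 39.0501


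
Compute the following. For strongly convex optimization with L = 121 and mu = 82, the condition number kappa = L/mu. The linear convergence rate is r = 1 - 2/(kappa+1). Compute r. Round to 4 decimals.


Step 1: Compute the condition number.
kappa = L/mu = 121/82 = 1.4756
Step 2: Compute the convergence rate.
r = 1 - 2/(kappa + 1) = 1 - 2*mu/(L + mu) = (L - mu)/(L + mu) = 39/203 = 0.1921


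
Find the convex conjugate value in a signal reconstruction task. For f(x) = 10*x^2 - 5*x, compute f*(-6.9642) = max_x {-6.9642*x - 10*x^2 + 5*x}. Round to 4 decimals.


f*(y) = sup_x {y*x - a*x^2 - b*x} = sup_x {(y-b)*x - a*x^2}
FOC: (y - b) - 2a*x = 0 => x* = (y - b)/(2a)
x* = (-6.9642 + 5)/(2*10) = -0.0982
f*(-6.9642) = (y-b)^2/(4a) = (-6.9642 + 5)^2/(4*10)
= 3.8581/40 = 0.0965


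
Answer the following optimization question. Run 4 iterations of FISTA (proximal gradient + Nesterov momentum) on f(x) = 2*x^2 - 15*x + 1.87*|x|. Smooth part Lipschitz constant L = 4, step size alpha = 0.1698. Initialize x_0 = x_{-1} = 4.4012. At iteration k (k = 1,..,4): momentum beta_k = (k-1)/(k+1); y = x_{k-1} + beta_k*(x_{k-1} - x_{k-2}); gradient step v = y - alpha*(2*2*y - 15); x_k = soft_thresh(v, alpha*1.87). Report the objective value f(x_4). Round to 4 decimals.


FISTA on f(x) = 2*x^2 - 15*x + 1.87*|x|
L = 4, alpha = 0.1698
Iteration 1: beta = 0.0, y = 4.4012 + 0.0*(4.4012 - 4.4012) = 4.4012
  grad(y) = 2.6048, v = y - alpha*grad = 3.9589
  prox(v) = soft_thresh(3.9589, 0.3175) = 3.6414
Iteration 2: beta = 0.3333, y = 3.6414 + 0.3333*(3.6414 - 4.4012) = 3.3881
  grad(y) = -1.4476, v = y - alpha*grad = 3.6339
  prox(v) = soft_thresh(3.6339, 0.3175) = 3.3164
Iteration 3: beta = 0.5, y = 3.3164 + 0.5*(3.3164 - 3.6414) = 3.1539
  grad(y) = -2.3845, v = y - alpha*grad = 3.5588
  prox(v) = soft_thresh(3.5588, 0.3175) = 3.2412
Iteration 4: beta = 0.6, y = 3.2412 + 0.6*(3.2412 - 3.3164) = 3.1962
  grad(y) = -2.2154, v = y - alpha*grad = 3.5723
  prox(v) = soft_thresh(3.5723, 0.3175) = 3.2548
f(x_4) = 2*3.2548^2 - 15*3.2548 + 1.87*|3.2548| = -21.5481


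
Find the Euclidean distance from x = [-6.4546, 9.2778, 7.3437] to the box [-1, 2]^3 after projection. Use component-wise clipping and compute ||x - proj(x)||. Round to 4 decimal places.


Project each component onto [-1, 2].
clip(-6.4546) = -1.0, clip(9.2778) = 2.0, clip(7.3437) = 2.0
Projection = [-1.0, 2.0, 2.0]
Squared diffs: [29.7527, 52.9664, 28.5551]
Distance = sqrt(111.2742) = 10.5487


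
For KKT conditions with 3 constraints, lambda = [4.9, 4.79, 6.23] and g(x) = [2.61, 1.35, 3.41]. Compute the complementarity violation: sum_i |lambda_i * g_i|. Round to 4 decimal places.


KKT complementary slackness check:
lambda_1 * g_1 = 4.9 * 2.61 = 12.789
lambda_2 * g_2 = 4.79 * 1.35 = 6.4665
lambda_3 * g_3 = 6.23 * 3.41 = 21.2443
Total violation = 12.789 + 6.4665 + 21.2443 = 40.4998


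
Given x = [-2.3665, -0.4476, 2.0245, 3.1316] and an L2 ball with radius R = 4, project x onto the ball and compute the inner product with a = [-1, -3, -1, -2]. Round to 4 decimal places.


Step 1: Compute ||x|| (intermediates to 6 decimals).
||x|| = sqrt((-2.3665)^2 + (-0.4476)^2 + 2.0245^2 + 3.1316^2) = 4.439165
Step 2: Project.
Since ||x|| > R, scale = R/||x|| = 4/4.439165 = 0.90107, proj(x) = scale * x
proj(x) = [-2.132382, -0.403319, 1.824216, 2.821791]
Step 3: Dot product.
a^T * proj(x) = -1*(-2.132382) - 3*(-0.403319) - 1*1.824216 - 2*2.821791 = -4.1255


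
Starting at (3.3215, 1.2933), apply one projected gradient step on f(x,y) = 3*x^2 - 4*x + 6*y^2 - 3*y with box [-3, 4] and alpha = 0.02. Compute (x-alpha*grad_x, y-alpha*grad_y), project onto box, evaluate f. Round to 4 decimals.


Step 1: Compute gradient at (3.3215, 1.2933).
grad_x = 2*3*3.3215 - 4 = 15.929
grad_y = 2*6*1.2933 - 3 = 12.5196
Step 2: Gradient step.
x_raw = 3.3215 - 0.02*15.929 = 3.0029
y_raw = 1.2933 - 0.02*12.5196 = 1.0429
Step 3: Project onto [-3, 4].
x_proj = clip(3.0029) = 3.0029
y_proj = clip(1.0429) = 1.0429
Step 4: Evaluate f.
f(3.0029, 1.0429) = 18.4381


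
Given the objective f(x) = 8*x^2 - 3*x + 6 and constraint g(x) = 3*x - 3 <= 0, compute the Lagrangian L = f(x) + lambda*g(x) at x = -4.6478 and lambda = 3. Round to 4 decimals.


Step 1: Evaluate f(x).
f(-4.6478) = 8*(-4.6478)^2 - 3*(-4.6478) + 6 = 192.7598
Step 2: Evaluate g(x).
g(-4.6478) = 3*-4.6478 - 3 = -16.9434
Step 3: Compute Lagrangian.
L = 192.7598 + 3*-16.9434 = 141.9296


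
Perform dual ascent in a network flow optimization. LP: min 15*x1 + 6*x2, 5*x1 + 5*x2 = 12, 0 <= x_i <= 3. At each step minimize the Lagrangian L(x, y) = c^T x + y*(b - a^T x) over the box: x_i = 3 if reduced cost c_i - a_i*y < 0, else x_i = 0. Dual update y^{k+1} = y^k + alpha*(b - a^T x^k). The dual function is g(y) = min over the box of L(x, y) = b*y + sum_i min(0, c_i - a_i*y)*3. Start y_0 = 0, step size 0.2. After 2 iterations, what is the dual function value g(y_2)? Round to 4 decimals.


Dual ascent for LP: min 15*x1 + 6*x2, 5*x1 + 5*x2 = 12, 0 <= x_i <= 3
Step 1: y^k = 0.0, reduced costs: (15.0, 6.0)
  x^k = (0.0, 0.0), subgradient = b - a^T x = 12.0
  y^{k+1} = 0.0 + 0.2*12.0 = 2.4
Step 2: y^k = 2.4, reduced costs: (3.0, -6.0)
  x^k = (0.0, 3.0), subgradient = b - a^T x = -3.0
  y^{k+1} = 2.4 + 0.2*-3.0 = 1.8
Dual objective at y_2 = 1.8: reduced costs (6.0, -3.0), box minimizer x = (0.0, 3.0)
g(y_2) = b*y + (c1 - a1*y)*x1 + (c2 - a2*y)*x2 = 12*1.8 + 6.0*0.0 + (-3.0)*3.0 = 21.6 + 0.0 - 9.0 = 12.6


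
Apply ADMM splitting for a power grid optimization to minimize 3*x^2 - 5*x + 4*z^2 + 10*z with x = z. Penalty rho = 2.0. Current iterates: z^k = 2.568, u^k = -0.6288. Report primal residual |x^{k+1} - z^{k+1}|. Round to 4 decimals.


ADMM iteration with rho = 2.0, z^k = 2.568, u^k = -0.6288
Step 1: x-update.
Minimize 3*x^2 - 5*x + (2.0/2)*(x - 2.568 - 0.6288)^2
FOC: (2*3 + 2.0)*x = 5 + 2.0*(2.568 + 0.6288)
x^{k+1} = 1.4242
Step 2: z-update.
Minimize 4*z^2 + 10*z + (2.0/2)*(1.4242 - z - 0.6288)^2
FOC: (2*4 + 2.0)*z = -10 + 2.0*(1.4242 - 0.6288)
z^{k+1} = -0.8409
Step 3: u-update.
u^{k+1} = -0.6288 + 1.4242 + 0.8409 = 1.6363
Step 4: Primal residual = |1.4242 + 0.8409| = 2.2651


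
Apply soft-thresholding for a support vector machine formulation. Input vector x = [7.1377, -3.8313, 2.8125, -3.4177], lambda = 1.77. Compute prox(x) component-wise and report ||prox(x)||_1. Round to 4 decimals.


Soft-thresholding with lambda = 1.77:
prox(7.1377) = sign(7.1377)*max(|7.1377| - 1.77, 0) = 5.3677
prox(-3.8313) = sign(-3.8313)*max(|-3.8313| - 1.77, 0) = -2.0613
prox(2.8125) = sign(2.8125)*max(|2.8125| - 1.77, 0) = 1.0425
prox(-3.4177) = sign(-3.4177)*max(|-3.4177| - 1.77, 0) = -1.6477
prox(x) = [5.3677, -2.0613, 1.0425, -1.6477]
||prox(x)||_1 = 5.3677 + 2.0613 + 1.0425 + 1.6477 = 10.1192


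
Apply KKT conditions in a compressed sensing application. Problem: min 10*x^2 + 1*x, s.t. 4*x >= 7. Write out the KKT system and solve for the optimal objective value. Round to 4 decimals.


Step 1: Try lambda = 0 (constraint inactive).
x_unc = -1/(2*10) = -0.05
Check: 4*-0.05 = -0.2 < 7 -- violated!
Step 2: Constraint must be active: 4*x = 7
x* = 7/4 = 1.75
lambda = (2*10*1.75 + 1)/4 = 9.0
Step 3: Compute optimal value.
f(x*) = 10*1.75^2 + 1*1.75 = 32.375


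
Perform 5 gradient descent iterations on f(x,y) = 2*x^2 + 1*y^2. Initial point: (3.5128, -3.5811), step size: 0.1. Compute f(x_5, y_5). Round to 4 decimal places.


Gradient descent on f(x,y) = 2*x^2 + 1*y^2.
Starting point: (3.5128, -3.5811), alpha = 0.1
Step 1: grad_x = 2*2*3.5128 = 14.0512, grad_y = 2*1*-3.5811 = -7.1622
  x_1 = 3.5128 - 0.1*14.0512 = 2.1077
  y_1 = -3.5811 - 0.1*-7.1622 = -2.8649
Step 2: grad_x = 2*2*2.1077 = 8.4307, grad_y = 2*1*-2.8649 = -5.7298
  x_2 = 2.1077 - 0.1*8.4307 = 1.2646
  y_2 = -2.8649 - 0.1*-5.7298 = -2.2919
Step 3: grad_x = 2*2*1.2646 = 5.0584, grad_y = 2*1*-2.2919 = -4.5838
  x_3 = 1.2646 - 0.1*5.0584 = 0.7588
  y_3 = -2.2919 - 0.1*-4.5838 = -1.8335
Step 4: grad_x = 2*2*0.7588 = 3.0351, grad_y = 2*1*-1.8335 = -3.667
  x_4 = 0.7588 - 0.1*3.0351 = 0.4553
  y_4 = -1.8335 - 0.1*-3.667 = -1.4668
Step 5: grad_x = 2*2*0.4553 = 1.821, grad_y = 2*1*-1.4668 = -2.9336
  x_5 = 0.4553 - 0.1*1.821 = 0.2732
  y_5 = -1.4668 - 0.1*-2.9336 = -1.1735
f(0.2732, -1.1735) = 2*0.2732^2 + 1*(-1.1735)^2 = 1.5262


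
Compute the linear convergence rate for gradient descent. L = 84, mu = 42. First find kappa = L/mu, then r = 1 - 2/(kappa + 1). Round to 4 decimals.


Step 1: Compute the condition number.
kappa = L/mu = 84/42 = 2.0
Step 2: Compute the convergence rate.
r = 1 - 2/(kappa + 1) = 1 - 2*mu/(L + mu) = (L - mu)/(L + mu) = 42/126 = 0.3333


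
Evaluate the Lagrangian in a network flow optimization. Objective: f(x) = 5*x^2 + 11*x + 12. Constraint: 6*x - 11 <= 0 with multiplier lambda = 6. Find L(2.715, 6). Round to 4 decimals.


Step 1: Evaluate f(x).
f(2.715) = 5*2.715^2 + 11*2.715 + 12 = 78.7211
Step 2: Evaluate g(x).
g(2.715) = 6*2.715 - 11 = 5.29
Step 3: Compute Lagrangian.
L = 78.7211 + 6*5.29 = 110.4611


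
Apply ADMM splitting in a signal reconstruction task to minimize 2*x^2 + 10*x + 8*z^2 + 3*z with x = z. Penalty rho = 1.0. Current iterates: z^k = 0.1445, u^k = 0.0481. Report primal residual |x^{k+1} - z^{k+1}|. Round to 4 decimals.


ADMM iteration with rho = 1.0, z^k = 0.1445, u^k = 0.0481
Step 1: x-update.
Minimize 2*x^2 + 10*x + (1.0/2)*(x - 0.1445 + 0.0481)^2
FOC: (2*2 + 1.0)*x = -10 + 1.0*(0.1445 - 0.0481)
x^{k+1} = -1.9807
Step 2: z-update.
Minimize 8*z^2 + 3*z + (1.0/2)*(-1.9807 - z + 0.0481)^2
FOC: (2*8 + 1.0)*z = -3 + 1.0*(-1.9807 + 0.0481)
z^{k+1} = -0.2902
Step 3: u-update.
u^{k+1} = 0.0481 - 1.9807 + 0.2902 = -1.6425
Step 4: Primal residual = |-1.9807 + 0.2902| = 1.6906


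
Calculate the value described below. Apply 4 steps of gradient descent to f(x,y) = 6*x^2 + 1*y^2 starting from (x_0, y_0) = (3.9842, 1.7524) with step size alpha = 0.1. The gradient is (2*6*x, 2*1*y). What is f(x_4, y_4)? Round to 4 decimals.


Gradient descent on f(x,y) = 6*x^2 + 1*y^2.
Starting point: (3.9842, 1.7524), alpha = 0.1
Step 1: grad_x = 2*6*3.9842 = 47.8104, grad_y = 2*1*1.7524 = 3.5048
  x_1 = 3.9842 - 0.1*47.8104 = -0.7968
  y_1 = 1.7524 - 0.1*3.5048 = 1.4019
Step 2: grad_x = 2*6*-0.7968 = -9.5621, grad_y = 2*1*1.4019 = 2.8038
  x_2 = -0.7968 - 0.1*-9.5621 = 0.1594
  y_2 = 1.4019 - 0.1*2.8038 = 1.1215
Step 3: grad_x = 2*6*0.1594 = 1.9124, grad_y = 2*1*1.1215 = 2.2431
  x_3 = 0.1594 - 0.1*1.9124 = -0.0319
  y_3 = 1.1215 - 0.1*2.2431 = 0.8972
Step 4: grad_x = 2*6*-0.0319 = -0.3825, grad_y = 2*1*0.8972 = 1.7945
  x_4 = -0.0319 - 0.1*-0.3825 = 0.0064
  y_4 = 0.8972 - 0.1*1.7945 = 0.7178
f(0.0064, 0.7178) = 6*0.0064^2 + 1*0.7178^2 = 0.5155


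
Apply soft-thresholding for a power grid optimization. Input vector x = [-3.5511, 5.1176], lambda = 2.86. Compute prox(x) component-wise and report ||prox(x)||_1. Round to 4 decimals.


Soft-thresholding with lambda = 2.86:
prox(-3.5511) = sign(-3.5511)*max(|-3.5511| - 2.86, 0) = -0.6911
prox(5.1176) = sign(5.1176)*max(|5.1176| - 2.86, 0) = 2.2576
prox(x) = [-0.6911, 2.2576]
||prox(x)||_1 = 0.6911 + 2.2576 = 2.9487


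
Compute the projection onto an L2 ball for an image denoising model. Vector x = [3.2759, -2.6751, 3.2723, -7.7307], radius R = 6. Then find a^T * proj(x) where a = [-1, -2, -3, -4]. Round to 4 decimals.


Step 1: Compute ||x|| (intermediates to 6 decimals).
||x|| = sqrt(3.2759^2 + (-2.6751)^2 + 3.2723^2 + (-7.7307)^2) = 9.399965
Step 2: Project.
Since ||x|| > R, scale = R/||x|| = 6/9.399965 = 0.6383, proj(x) = scale * x
proj(x) = [2.091007, -1.707516, 2.088709, -4.934506]
Step 3: Dot product.
a^T * proj(x) = -1*2.091007 - 2*(-1.707516) - 3*2.088709 - 4*(-4.934506) = 14.7959


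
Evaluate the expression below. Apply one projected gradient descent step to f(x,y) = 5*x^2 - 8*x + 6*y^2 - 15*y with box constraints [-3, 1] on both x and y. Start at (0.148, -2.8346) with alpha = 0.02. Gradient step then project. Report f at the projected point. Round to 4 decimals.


Step 1: Compute gradient at (0.148, -2.8346).
grad_x = 2*5*0.148 - 8 = -6.52
grad_y = 2*6*-2.8346 - 15 = -49.0152
Step 2: Gradient step.
x_raw = 0.148 - 0.02*-6.52 = 0.2784
y_raw = -2.8346 - 0.02*-49.0152 = -1.8543
Step 3: Project onto [-3, 1].
x_proj = clip(0.2784) = 0.2784
y_proj = clip(-1.8543) = -1.8543
Step 4: Evaluate f.
f(0.2784, -1.8543) = 46.6053


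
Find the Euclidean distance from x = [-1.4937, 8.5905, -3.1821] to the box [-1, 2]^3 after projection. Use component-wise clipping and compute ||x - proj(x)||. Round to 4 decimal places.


Project each component onto [-1, 2].
clip(-1.4937) = -1.0, clip(8.5905) = 2.0, clip(-3.1821) = -1.0
Projection = [-1.0, 2.0, -1.0]
Squared diffs: [0.2437, 43.4347, 4.7616]
Distance = sqrt(48.44) = 6.9599


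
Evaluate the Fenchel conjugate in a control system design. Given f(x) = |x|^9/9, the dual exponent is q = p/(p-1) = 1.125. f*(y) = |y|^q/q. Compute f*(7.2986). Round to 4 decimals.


The conjugate exponent q satisfies 1/p + 1/q = 1.
p = 9, so q = 9/(9 - 1) = 1.125
|y|^q = 7.2986^1.125 = 9.3572
f*(7.2986) = 9.3572 / 1.125 = 8.3175


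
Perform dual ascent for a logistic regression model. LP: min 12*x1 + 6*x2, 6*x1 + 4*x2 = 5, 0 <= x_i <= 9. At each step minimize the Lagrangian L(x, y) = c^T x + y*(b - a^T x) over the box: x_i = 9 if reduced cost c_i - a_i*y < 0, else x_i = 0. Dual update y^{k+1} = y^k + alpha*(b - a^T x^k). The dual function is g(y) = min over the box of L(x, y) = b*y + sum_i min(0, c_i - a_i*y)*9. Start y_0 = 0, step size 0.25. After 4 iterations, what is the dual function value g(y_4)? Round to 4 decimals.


Dual ascent for LP: min 12*x1 + 6*x2, 6*x1 + 4*x2 = 5, 0 <= x_i <= 9
Step 1: y^k = 0.0, reduced costs: (12.0, 6.0)
  x^k = (0.0, 0.0), subgradient = b - a^T x = 5.0
  y^{k+1} = 0.0 + 0.25*5.0 = 1.25
Step 2: y^k = 1.25, reduced costs: (4.5, 1.0)
  x^k = (0.0, 0.0), subgradient = b - a^T x = 5.0
  y^{k+1} = 1.25 + 0.25*5.0 = 2.5
Step 3: y^k = 2.5, reduced costs: (-3.0, -4.0)
  x^k = (9.0, 9.0), subgradient = b - a^T x = -85.0
  y^{k+1} = 2.5 + 0.25*-85.0 = -18.75
Step 4: y^k = -18.75, reduced costs: (124.5, 81.0)
  x^k = (0.0, 0.0), subgradient = b - a^T x = 5.0
  y^{k+1} = -18.75 + 0.25*5.0 = -17.5
Dual objective at y_4 = -17.5: reduced costs (117.0, 76.0), box minimizer x = (0.0, 0.0)
g(y_4) = b*y + (c1 - a1*y)*x1 + (c2 - a2*y)*x2 = 5*(-17.5) + 117.0*0.0 + 76.0*0.0 = -87.5 + 0.0 + 0.0 = -87.5


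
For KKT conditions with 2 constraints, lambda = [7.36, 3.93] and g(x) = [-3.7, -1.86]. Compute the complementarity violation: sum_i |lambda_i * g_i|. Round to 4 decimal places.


KKT complementary slackness check:
lambda_1 * g_1 = 7.36 * -3.7 = -27.232
lambda_2 * g_2 = 3.93 * -1.86 = -7.3098
Total violation = 27.232 + 7.3098 = 34.5418


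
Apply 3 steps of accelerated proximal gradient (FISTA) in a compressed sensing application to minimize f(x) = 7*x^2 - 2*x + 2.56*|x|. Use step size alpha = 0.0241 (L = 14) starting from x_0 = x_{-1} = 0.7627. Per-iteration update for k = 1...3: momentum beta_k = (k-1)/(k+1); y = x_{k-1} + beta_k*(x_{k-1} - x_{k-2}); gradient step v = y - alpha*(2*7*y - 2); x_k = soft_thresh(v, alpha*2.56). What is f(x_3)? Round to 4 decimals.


FISTA on f(x) = 7*x^2 - 2*x + 2.56*|x|
L = 14, alpha = 0.0241
Iteration 1: beta = 0.0, y = 0.7627 + 0.0*(0.7627 - 0.7627) = 0.7627
  grad(y) = 8.6778, v = y - alpha*grad = 0.5536
  prox(v) = soft_thresh(0.5536, 0.0617) = 0.4919
Iteration 2: beta = 0.3333, y = 0.4919 + 0.3333*(0.4919 - 0.7627) = 0.4016
  grad(y) = 3.6223, v = y - alpha*grad = 0.3143
  prox(v) = soft_thresh(0.3143, 0.0617) = 0.2526
Iteration 3: beta = 0.5, y = 0.2526 + 0.5*(0.2526 - 0.4919) = 0.133
  grad(y) = -0.1385, v = y - alpha*grad = 0.1363
  prox(v) = soft_thresh(0.1363, 0.0617) = 0.0746
f(x_3) = 7*0.0746^2 - 2*0.0746 + 2.56*|0.0746| = 0.0807


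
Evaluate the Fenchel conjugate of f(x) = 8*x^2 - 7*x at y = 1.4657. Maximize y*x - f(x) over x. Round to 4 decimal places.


f*(y) = sup_x {y*x - a*x^2 - b*x} = sup_x {(y-b)*x - a*x^2}
FOC: (y - b) - 2a*x = 0 => x* = (y - b)/(2a)
x* = (1.4657 + 7)/(2*8) = 0.5291
f*(1.4657) = (y-b)^2/(4a) = (1.4657 + 7)^2/(4*8)
= 71.6681/32 = 2.2396


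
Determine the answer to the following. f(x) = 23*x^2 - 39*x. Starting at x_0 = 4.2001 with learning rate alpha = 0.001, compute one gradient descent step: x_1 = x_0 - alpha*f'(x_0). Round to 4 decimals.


We compute the gradient at x_0 and apply the update.
f'(x) = 46*x - 39
f'(4.2001) = 46*4.2001 - 39 = 154.2046
x_1 = 4.2001 - 0.001*154.2046 = 4.0459


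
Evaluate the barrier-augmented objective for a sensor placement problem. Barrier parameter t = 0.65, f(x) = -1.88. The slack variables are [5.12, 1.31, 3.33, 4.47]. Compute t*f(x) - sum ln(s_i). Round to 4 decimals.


Step 1: Compute log-barrier.
ln values: [1.6332, 0.27, 1.203, 1.4974]
phi = -(1.6332 + 0.27 + 1.203 + 1.4974) = -4.6035
Step 2: Compute augmented objective.
t*f(x) = 0.65*-1.88 = -1.222
Total = -1.222 - 4.6035 = -5.8255


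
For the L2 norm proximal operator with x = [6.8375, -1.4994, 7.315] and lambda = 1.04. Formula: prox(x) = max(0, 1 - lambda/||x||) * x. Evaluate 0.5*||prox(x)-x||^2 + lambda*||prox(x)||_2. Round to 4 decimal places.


Step 1: Compute ||x||.
||x|| = 10.1247
Step 2: Compute scaling factor.
scale = max(0, 1 - 1.04/10.1247) = 0.8973
Step 3: prox(x) = [6.1352, -1.3454, 6.5636]
||prox(x)|| = 9.0847
Step 4: Proximal objective.
0.5*||prox-x||^2 = 0.5408
lambda*||prox|| = 9.4481
Total = 9.9889


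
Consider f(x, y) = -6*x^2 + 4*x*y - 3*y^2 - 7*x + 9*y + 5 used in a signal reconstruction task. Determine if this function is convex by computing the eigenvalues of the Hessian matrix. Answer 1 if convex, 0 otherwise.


The Hessian of f(x,y) = -6*x^2 + 4*x*y - 3*y^2 - 7*x + 9*y + 5 is:
H = [[-12, 4], [4, -6]]
Trace = -12 - 6 = -18
Determinant = -12*-6 - (4)^2 = 56
Discriminant = (-18)^2 - 4*56 = 100.0
Eigenvalues: lambda_1 = -14.0, lambda_2 = -4.0
The function is not convex.

0


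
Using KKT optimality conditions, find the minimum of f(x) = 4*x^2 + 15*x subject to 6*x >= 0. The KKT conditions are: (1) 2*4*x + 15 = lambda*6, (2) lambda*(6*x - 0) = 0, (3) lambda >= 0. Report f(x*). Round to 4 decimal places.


Step 1: Try lambda = 0 (constraint inactive).
x_unc = -15/(2*4) = -1.875
Check: 6*-1.875 = -11.25 < 0 -- violated!
Step 2: Constraint must be active: 6*x = 0
x* = 0/6 = 0.0
lambda = (2*4*0.0 + 15)/6 = 2.5
Step 3: Compute optimal value.
f(x*) = 4*0.0^2 + 15*0.0 = 0.0


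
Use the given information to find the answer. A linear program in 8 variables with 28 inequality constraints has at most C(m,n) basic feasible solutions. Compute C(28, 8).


Each vertex corresponds to some choice of n active constraints out of m, so the number of vertices is at most C(m, n) = m! / (n!(m-n)!).
m = 28, n = 8
Numerator: 28 * 27 * 26 * 25 * 24 * 23 * 22 * 21
Denominator: 8! = 40320
C(28, 8) = 3108105


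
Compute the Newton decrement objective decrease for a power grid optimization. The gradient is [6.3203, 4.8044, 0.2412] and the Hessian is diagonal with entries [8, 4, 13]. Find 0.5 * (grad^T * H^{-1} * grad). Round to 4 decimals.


Step 1: H is diagonal, so H^(-1) * g = [0.79, 1.2011, 0.0186].
Step 2: g^T H^(-1) g = sum_i g_i^2 / H_ii
  = (6.3203)^2/8 + (4.8044)^2/4 + (0.2412)^2/13
  = 4.9933 + 5.7706 + 0.0045 = 10.7683
Step 3: Objective decrease = 0.5 * g^T H^(-1) g = 5.3842


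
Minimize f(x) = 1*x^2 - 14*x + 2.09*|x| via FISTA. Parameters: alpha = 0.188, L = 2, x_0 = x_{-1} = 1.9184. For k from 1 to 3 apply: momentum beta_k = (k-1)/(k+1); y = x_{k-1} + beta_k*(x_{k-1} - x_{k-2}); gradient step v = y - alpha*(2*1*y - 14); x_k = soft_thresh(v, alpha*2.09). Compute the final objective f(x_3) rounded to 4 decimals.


FISTA on f(x) = 1*x^2 - 14*x + 2.09*|x|
L = 2, alpha = 0.188
Iteration 1: beta = 0.0, y = 1.9184 + 0.0*(1.9184 - 1.9184) = 1.9184
  grad(y) = -10.1632, v = y - alpha*grad = 3.8291
  prox(v) = soft_thresh(3.8291, 0.3929) = 3.4362
Iteration 2: beta = 0.3333, y = 3.4362 + 0.3333*(3.4362 - 1.9184) = 3.9421
  grad(y) = -6.1158, v = y - alpha*grad = 5.0919
  prox(v) = soft_thresh(5.0919, 0.3929) = 4.6989
Iteration 3: beta = 0.5, y = 4.6989 + 0.5*(4.6989 - 3.4362) = 5.3303
  grad(y) = -3.3393, v = y - alpha*grad = 5.9581
  prox(v) = soft_thresh(5.9581, 0.3929) = 5.5652
f(x_3) = 1*5.5652^2 - 14*5.5652 + 2.09*|5.5652| = -35.3101


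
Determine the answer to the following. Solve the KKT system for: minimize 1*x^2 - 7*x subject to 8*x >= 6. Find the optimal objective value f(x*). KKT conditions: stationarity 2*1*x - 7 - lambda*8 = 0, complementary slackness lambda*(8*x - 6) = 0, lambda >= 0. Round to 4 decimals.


Step 1: Try lambda = 0 (constraint inactive).
Stationarity: 2*1*x - 7 = 0
x* = 7/(2*1) = 3.5
Check constraint: 8*3.5 = 28.0 >= 6 -- satisfied.
Step 2: Compute optimal value.
f(x*) = 1*3.5^2 - 7*3.5 = -12.25


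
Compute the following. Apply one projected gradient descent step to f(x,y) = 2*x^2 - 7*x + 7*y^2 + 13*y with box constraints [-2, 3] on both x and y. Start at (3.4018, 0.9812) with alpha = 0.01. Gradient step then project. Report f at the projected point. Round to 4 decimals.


Step 1: Compute gradient at (3.4018, 0.9812).
grad_x = 2*2*3.4018 - 7 = 6.6072
grad_y = 2*7*0.9812 + 13 = 26.7368
Step 2: Gradient step.
x_raw = 3.4018 - 0.01*6.6072 = 3.3357
y_raw = 0.9812 - 0.01*26.7368 = 0.7138
Step 3: Project onto [-2, 3].
x_proj = clip(3.3357) = 3.0
y_proj = clip(0.7138) = 0.7138
Step 4: Evaluate f.
f(3.0, 0.7138) = 9.8467


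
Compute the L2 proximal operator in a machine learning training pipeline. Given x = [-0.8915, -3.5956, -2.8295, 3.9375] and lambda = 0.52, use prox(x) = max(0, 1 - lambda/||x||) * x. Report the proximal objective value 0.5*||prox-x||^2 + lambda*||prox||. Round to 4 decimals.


Step 1: Compute ||x||.
||x|| = 6.1019
Step 2: Compute scaling factor.
scale = max(0, 1 - 0.52/6.1019) = 0.9148
Step 3: prox(x) = [-0.8155, -3.2892, -2.5884, 3.6019]
||prox(x)|| = 5.5819
Step 4: Proximal objective.
0.5*||prox-x||^2 = 0.1352
lambda*||prox|| = 2.9026
Total = 3.0378


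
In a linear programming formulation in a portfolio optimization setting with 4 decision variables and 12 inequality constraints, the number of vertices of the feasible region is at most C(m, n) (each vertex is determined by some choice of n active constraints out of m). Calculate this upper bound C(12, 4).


Each vertex corresponds to some choice of n active constraints out of m, so the number of vertices is at most C(m, n) = m! / (n!(m-n)!).
m = 12, n = 4
Numerator: 12 * 11 * 10 * 9
Denominator: 4! = 24
C(12, 4) = 495


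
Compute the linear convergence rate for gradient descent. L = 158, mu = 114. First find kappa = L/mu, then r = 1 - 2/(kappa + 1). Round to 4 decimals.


Step 1: Compute the condition number.
kappa = L/mu = 158/114 = 1.386
Step 2: Compute the convergence rate.
r = 1 - 2/(kappa + 1) = 1 - 2*mu/(L + mu) = (L - mu)/(L + mu) = 44/272 = 0.1618


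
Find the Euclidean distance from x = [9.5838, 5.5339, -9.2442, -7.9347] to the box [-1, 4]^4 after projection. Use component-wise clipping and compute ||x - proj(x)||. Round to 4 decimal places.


Project each component onto [-1, 4].
clip(9.5838) = 4.0, clip(5.5339) = 4.0, clip(-9.2442) = -1.0, clip(-7.9347) = -1.0
Projection = [4.0, 4.0, -1.0, -1.0]
Squared diffs: [31.1788, 2.3528, 67.9668, 48.0901]
Distance = sqrt(149.5885) = 12.2306


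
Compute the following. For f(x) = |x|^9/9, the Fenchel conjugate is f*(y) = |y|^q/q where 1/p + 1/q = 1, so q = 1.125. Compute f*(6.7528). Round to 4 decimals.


The conjugate exponent q satisfies 1/p + 1/q = 1.
p = 9, so q = 9/(9 - 1) = 1.125
|y|^q = 6.7528^1.125 = 8.5737
f*(6.7528) = 8.5737 / 1.125 = 7.6211


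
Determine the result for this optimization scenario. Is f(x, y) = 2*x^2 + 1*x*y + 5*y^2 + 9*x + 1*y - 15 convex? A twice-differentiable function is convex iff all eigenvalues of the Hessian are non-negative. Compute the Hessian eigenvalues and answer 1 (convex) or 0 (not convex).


The Hessian of f(x,y) = 2*x^2 + 1*x*y + 5*y^2 + 9*x + 1*y - 15 is:
H = [[4, 1], [1, 10]]
Trace = 4 + 10 = 14
Determinant = 4*10 - (1)^2 = 39
Discriminant = (14)^2 - 4*39 = 40.0
Eigenvalues: lambda_1 = 3.8377, lambda_2 = 10.1623
The function is convex.

1


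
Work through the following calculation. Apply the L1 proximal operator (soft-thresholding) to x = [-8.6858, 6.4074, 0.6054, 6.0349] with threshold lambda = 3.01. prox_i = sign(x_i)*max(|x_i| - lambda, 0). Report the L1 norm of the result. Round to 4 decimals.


Soft-thresholding with lambda = 3.01:
prox(-8.6858) = sign(-8.6858)*max(|-8.6858| - 3.01, 0) = -5.6758
prox(6.4074) = sign(6.4074)*max(|6.4074| - 3.01, 0) = 3.3974
prox(0.6054) = sign(0.6054)*max(|0.6054| - 3.01, 0) = 0.0
prox(6.0349) = sign(6.0349)*max(|6.0349| - 3.01, 0) = 3.0249
prox(x) = [-5.6758, 3.3974, 0.0, 3.0249]
||prox(x)||_1 = 5.6758 + 3.3974 + 0.0 + 3.0249 = 12.0981


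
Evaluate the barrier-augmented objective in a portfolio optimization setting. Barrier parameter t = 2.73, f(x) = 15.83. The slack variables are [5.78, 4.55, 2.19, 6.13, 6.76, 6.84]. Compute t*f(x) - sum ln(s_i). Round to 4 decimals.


Step 1: Compute log-barrier.
ln values: [1.7544, 1.5151, 0.7839, 1.8132, 1.911, 1.9228]
phi = -(1.7544 + 1.5151 + 0.7839 + 1.8132 + 1.911 + 1.9228) = -9.7004
Step 2: Compute augmented objective.
t*f(x) = 2.73*15.83 = 43.2159
Total = 43.2159 - 9.7004 = 33.5155


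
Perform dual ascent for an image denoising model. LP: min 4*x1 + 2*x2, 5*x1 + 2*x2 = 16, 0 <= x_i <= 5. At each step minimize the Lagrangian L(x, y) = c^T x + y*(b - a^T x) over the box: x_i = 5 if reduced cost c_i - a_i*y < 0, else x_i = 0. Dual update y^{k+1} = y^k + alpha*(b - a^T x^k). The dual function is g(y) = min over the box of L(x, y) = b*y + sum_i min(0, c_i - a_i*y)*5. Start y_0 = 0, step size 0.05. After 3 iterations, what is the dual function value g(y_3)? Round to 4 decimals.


Dual ascent for LP: min 4*x1 + 2*x2, 5*x1 + 2*x2 = 16, 0 <= x_i <= 5
Step 1: y^k = 0.0, reduced costs: (4.0, 2.0)
  x^k = (0.0, 0.0), subgradient = b - a^T x = 16.0
  y^{k+1} = 0.0 + 0.05*16.0 = 0.8
Step 2: y^k = 0.8, reduced costs: (0.0, 0.4)
  x^k = (0.0, 0.0), subgradient = b - a^T x = 16.0
  y^{k+1} = 0.8 + 0.05*16.0 = 1.6
Step 3: y^k = 1.6, reduced costs: (-4.0, -1.2)
  x^k = (5.0, 5.0), subgradient = b - a^T x = -19.0
  y^{k+1} = 1.6 + 0.05*-19.0 = 0.65
Dual objective at y_3 = 0.65: reduced costs (0.75, 0.7), box minimizer x = (0.0, 0.0)
g(y_3) = b*y + (c1 - a1*y)*x1 + (c2 - a2*y)*x2 = 16*0.65 + 0.75*0.0 + 0.7*0.0 = 10.4 + 0.0 + 0.0 = 10.4
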